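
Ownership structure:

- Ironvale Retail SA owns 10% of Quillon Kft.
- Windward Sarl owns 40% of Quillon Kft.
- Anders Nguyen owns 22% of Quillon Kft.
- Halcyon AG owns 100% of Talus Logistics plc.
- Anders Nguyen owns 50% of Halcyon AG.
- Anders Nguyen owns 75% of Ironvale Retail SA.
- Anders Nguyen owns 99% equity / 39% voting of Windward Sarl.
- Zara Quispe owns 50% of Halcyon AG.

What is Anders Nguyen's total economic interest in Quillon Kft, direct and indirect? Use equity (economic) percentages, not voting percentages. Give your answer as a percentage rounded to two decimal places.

Anders reaches Quillon along 3 paths.
Via Ironvale: 75% × 10% = 7.5%.
Via Windward: 99% × 40% = 39.6%.
Direct stake: 22% = 22%.
Total: 7.5% + 39.6% + 22% = 69.1%.
Rounded: 69.10%.

69.10%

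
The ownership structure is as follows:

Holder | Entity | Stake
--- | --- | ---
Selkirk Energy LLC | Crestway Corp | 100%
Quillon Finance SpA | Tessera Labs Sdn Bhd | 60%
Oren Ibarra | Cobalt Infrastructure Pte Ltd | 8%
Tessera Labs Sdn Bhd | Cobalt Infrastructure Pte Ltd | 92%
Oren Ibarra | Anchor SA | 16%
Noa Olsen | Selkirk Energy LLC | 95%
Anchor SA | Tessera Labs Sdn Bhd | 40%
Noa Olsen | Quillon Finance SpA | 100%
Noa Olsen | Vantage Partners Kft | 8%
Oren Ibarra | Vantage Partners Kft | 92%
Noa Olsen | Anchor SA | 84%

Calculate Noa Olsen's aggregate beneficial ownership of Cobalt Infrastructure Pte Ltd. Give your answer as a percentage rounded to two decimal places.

86.11%

Noa reaches Cobalt along 2 paths.
Via Anchor → Tessera: 84% × 40% × 92% = 30.912%.
Via Quillon → Tessera: 100% × 60% × 92% = 55.2%.
Total: 30.912% + 55.2% = 86.112%.
Rounded: 86.11%.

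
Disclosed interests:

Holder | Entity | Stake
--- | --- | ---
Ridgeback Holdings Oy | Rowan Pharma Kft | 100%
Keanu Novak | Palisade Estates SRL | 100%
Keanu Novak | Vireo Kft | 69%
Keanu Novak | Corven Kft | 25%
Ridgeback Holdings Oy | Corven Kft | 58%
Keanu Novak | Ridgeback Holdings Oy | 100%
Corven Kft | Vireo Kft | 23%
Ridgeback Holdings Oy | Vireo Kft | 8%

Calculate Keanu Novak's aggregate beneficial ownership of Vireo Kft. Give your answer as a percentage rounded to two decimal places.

Keanu reaches Vireo along 4 paths.
Direct stake: 69% = 69%.
Via Corven: 25% × 23% = 5.75%.
Via Ridgeback → Corven: 100% × 58% × 23% = 13.34%.
Via Ridgeback: 100% × 8% = 8%.
Total: 69% + 5.75% + 13.34% + 8% = 96.09%.

96.09%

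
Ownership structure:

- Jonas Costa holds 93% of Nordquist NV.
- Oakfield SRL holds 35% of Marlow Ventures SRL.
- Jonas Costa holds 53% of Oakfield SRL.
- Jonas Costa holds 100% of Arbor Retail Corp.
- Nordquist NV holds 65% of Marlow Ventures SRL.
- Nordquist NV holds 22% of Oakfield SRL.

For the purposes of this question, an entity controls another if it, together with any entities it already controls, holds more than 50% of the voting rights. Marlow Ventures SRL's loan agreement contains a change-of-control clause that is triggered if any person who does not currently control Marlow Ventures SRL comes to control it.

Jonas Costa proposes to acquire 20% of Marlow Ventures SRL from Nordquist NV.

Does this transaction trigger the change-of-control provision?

The purchase adds only to Jonas's holdings (Nordquist's stake shrinks), so Jonas is the only person who could newly come to control Marlow.
Jonas holds 93% of Nordquist, so Jonas controls Nordquist.
Nordquist and Jonas together hold 22% + 53% = 75% of Oakfield, so Jonas controls Oakfield.
Nordquist and Oakfield together hold 65% + 35% = 100% of Marlow, so Jonas controls Marlow.
So Jonas already controls Marlow before the transaction.
After the purchase, Jonas holds 20% of Marlow directly, and Nordquist's stake falls to 45%.
Jonas controlled Marlow already, so this is not a new person acquiring control; every other person's position is unchanged or reduced.
No new person acquires control, so the clause is not triggered.

No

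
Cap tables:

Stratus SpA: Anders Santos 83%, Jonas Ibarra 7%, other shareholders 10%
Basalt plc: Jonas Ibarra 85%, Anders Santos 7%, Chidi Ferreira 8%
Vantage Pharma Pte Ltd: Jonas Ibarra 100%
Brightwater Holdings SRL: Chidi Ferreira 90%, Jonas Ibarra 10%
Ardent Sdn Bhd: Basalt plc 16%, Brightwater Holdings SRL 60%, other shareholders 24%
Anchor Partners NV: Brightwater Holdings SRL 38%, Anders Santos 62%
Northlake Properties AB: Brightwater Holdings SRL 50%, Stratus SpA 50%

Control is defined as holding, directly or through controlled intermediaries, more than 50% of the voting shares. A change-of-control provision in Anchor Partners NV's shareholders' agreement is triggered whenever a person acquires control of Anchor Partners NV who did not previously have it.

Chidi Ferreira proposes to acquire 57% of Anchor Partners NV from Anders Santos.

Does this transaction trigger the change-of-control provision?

Yes

The purchase adds only to Chidi's holdings (Anders's stake shrinks), so Chidi is the only person who could newly come to control Anchor.
Chidi holds 90% of Brightwater, so Chidi controls Brightwater.
Brightwater holds 60% of Ardent, so Chidi controls Ardent.
In Anchor, Chidi's side holds only 38%, not > 50%.
So before the transaction, Chidi does not control Anchor.
After the purchase, Chidi holds 57% of Anchor directly, and Anders's stake falls to 5%.
Brightwater and Chidi together hold 38% + 57% = 95% of Anchor, so Chidi controls Anchor.
Chidi did not control Anchor before and does after, so the clause is triggered.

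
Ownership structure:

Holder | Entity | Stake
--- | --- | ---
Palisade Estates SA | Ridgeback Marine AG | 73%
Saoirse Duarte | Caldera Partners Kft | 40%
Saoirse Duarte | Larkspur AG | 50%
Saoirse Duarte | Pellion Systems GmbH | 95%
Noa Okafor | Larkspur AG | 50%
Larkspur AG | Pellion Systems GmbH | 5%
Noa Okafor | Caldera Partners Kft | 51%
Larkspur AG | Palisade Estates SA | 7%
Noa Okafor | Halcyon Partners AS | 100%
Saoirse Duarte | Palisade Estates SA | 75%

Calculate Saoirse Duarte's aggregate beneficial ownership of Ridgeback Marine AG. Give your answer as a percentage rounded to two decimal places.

Saoirse reaches Ridgeback along 2 paths.
Via Palisade: 75% × 73% = 54.75%.
Via Larkspur → Palisade: 50% × 7% × 73% = 2.555%.
Total: 54.75% + 2.555% = 57.305%.
Rounded: 57.31%.

57.31%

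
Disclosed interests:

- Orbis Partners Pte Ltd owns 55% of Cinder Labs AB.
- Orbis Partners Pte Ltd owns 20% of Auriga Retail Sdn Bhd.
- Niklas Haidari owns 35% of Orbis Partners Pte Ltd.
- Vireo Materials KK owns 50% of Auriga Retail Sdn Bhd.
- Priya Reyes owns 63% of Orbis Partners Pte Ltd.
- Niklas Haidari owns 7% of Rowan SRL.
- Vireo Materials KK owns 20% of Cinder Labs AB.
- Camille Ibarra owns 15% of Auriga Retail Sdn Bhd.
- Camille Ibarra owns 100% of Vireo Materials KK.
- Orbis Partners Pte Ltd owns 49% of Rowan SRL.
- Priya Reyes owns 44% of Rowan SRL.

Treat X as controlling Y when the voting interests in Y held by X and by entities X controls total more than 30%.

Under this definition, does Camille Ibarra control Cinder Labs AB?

Camille holds 100% of Vireo, so Camille controls Vireo.
Camille and Vireo together hold 15% + 50% = 65% of Auriga, so Camille controls Auriga.
In Cinder, Camille's side holds only 20%, not > 30%.
So Camille does not control Cinder.

No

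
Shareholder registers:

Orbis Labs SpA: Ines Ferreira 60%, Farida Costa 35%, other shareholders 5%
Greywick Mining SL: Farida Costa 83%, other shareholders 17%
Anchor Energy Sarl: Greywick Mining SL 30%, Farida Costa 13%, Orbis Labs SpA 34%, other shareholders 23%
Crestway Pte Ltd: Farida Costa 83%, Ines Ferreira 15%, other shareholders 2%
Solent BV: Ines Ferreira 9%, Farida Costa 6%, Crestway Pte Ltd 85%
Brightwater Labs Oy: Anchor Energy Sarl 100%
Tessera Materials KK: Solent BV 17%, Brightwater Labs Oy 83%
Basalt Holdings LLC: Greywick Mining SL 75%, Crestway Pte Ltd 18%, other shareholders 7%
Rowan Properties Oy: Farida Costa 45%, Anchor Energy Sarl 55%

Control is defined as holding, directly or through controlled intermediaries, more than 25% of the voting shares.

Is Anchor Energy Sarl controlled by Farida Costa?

Yes

Farida holds 35% of Orbis, so Farida controls Orbis.
Farida holds 83% of Greywick, so Farida controls Greywick.
Greywick and Farida and Orbis together hold 30% + 13% + 34% = 77% of Anchor, so Farida controls Anchor.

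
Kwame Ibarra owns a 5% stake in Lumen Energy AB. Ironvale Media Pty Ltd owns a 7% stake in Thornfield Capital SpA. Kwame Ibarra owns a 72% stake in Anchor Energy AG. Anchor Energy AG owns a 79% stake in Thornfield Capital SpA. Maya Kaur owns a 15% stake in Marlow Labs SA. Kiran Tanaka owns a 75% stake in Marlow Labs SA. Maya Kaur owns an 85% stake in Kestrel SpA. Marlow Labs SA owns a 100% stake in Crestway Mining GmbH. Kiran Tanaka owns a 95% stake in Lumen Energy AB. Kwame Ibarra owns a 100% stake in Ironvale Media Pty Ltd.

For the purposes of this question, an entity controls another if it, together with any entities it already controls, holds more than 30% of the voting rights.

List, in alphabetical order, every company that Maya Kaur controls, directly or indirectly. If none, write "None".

Kestrel SpA

Maya holds 85% of Kestrel, so Maya controls Kestrel.
No other company's threshold is met.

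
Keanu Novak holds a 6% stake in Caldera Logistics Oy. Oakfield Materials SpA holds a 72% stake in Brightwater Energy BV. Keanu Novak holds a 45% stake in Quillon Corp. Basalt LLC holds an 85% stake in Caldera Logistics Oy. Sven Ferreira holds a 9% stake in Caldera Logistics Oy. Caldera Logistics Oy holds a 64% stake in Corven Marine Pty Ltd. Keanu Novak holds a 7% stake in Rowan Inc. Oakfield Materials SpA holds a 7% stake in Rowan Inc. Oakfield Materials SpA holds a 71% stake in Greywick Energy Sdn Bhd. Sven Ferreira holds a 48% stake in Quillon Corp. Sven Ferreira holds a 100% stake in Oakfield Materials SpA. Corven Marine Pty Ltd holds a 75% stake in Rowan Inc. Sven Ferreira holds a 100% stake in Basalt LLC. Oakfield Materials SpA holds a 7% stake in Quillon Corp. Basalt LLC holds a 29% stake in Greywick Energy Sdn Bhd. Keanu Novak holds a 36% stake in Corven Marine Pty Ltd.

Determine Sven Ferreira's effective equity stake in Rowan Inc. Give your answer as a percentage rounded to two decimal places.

52.12%

Sven reaches Rowan along 3 paths.
Via Oakfield: 100% × 7% = 7%.
Via Basalt → Caldera → Corven: 100% × 85% × 64% × 75% = 40.8%.
Via Caldera → Corven: 9% × 64% × 75% = 4.32%.
Total: 7% + 40.8% + 4.32% = 52.12%.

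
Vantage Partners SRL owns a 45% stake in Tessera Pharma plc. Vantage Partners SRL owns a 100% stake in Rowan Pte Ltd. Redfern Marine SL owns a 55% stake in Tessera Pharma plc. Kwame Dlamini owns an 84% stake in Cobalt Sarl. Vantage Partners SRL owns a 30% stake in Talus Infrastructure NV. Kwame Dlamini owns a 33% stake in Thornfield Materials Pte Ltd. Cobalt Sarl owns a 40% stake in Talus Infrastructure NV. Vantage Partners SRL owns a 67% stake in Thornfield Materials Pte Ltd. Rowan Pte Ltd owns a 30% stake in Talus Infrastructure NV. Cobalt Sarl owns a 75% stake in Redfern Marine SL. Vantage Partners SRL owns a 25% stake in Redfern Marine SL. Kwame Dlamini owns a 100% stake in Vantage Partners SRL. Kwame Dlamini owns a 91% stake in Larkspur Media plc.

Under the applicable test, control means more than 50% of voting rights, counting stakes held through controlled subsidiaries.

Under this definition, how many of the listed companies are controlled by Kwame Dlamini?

Kwame holds 84% of Cobalt, so Kwame controls Cobalt.
Kwame holds 100% of Vantage, so Kwame controls Vantage.
Kwame holds 91% of Larkspur, so Kwame controls Larkspur.
Vantage holds 100% of Rowan, so Kwame controls Rowan.
Cobalt and Vantage together hold 75% + 25% = 100% of Redfern, so Kwame controls Redfern.
Kwame and Vantage together hold 33% + 67% = 100% of Thornfield, so Kwame controls Thornfield.
Vantage and Redfern together hold 45% + 55% = 100% of Tessera, so Kwame controls Tessera.
Cobalt and Vantage and Rowan together hold 40% + 30% + 30% = 100% of Talus, so Kwame controls Talus.
Kwame controls 8 companies.

8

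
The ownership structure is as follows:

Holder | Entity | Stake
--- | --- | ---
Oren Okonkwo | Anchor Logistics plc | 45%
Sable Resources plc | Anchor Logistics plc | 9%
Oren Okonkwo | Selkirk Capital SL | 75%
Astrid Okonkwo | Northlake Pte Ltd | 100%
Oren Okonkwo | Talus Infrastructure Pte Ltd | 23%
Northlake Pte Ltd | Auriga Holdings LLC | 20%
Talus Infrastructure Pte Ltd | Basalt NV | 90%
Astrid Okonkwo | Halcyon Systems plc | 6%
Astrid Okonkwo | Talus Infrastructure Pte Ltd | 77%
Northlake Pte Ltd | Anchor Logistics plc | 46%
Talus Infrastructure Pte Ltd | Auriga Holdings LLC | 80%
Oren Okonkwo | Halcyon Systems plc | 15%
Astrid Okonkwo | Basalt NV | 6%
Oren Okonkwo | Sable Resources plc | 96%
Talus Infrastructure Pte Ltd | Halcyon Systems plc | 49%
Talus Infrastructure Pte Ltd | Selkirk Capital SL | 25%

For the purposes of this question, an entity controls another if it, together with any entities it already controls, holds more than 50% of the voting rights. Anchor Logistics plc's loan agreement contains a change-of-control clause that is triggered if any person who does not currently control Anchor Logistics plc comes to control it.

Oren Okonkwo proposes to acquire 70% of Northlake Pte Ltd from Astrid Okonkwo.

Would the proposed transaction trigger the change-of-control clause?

The purchase adds only to Oren's holdings (Astrid's stake shrinks), so Oren is the only person who could newly come to control Anchor.
Oren holds 96% of Sable, so Oren controls Sable.
Sable and Oren together hold 9% + 45% = 54% of Anchor, so Oren controls Anchor.
So Oren already controls Anchor before the transaction.
After the purchase, Oren holds 70% of Northlake directly, and Astrid's stake falls to 30%.
Oren controlled Anchor already, so this is not a new person acquiring control; every other person's position is unchanged or reduced.
No new person acquires control, so the clause is not triggered.

No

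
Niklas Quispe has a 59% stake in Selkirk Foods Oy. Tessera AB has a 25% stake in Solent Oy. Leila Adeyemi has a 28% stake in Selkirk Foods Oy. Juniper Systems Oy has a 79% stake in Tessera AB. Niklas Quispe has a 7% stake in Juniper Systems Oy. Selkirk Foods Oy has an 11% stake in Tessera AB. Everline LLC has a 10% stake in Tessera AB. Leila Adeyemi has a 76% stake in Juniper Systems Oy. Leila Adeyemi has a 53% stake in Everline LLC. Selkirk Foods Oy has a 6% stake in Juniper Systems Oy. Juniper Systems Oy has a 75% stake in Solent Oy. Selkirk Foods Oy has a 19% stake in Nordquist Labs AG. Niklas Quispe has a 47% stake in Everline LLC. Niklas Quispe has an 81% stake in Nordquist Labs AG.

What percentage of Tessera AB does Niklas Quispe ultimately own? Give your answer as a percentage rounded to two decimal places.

19.52%

Niklas reaches Tessera along 4 paths.
Via Juniper: 7% × 79% = 5.53%.
Via Selkirk → Juniper: 59% × 6% × 79% = 2.7966%.
Via Everline: 47% × 10% = 4.7%.
Via Selkirk: 59% × 11% = 6.49%.
Total: 5.53% + 2.7966% + 4.7% + 6.49% = 19.5166%.
Rounded: 19.52%.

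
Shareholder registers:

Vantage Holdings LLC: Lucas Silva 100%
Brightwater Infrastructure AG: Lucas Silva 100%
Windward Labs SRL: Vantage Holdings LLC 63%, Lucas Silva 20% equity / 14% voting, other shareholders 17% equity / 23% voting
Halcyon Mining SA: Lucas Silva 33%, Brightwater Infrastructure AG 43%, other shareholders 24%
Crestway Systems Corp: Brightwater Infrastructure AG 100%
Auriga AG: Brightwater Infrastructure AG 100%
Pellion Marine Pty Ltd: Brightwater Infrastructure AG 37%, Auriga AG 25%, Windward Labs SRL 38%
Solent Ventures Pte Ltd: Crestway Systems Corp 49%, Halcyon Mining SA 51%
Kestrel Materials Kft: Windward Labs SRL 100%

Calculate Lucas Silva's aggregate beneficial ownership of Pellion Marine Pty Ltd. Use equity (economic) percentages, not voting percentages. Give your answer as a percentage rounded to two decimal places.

93.54%

Lucas reaches Pellion along 4 paths.
Via Brightwater: 100% × 37% = 37%.
Via Brightwater → Auriga: 100% × 100% × 25% = 25%.
Via Vantage → Windward: 100% × 63% × 38% = 23.94%.
Via Windward: 20% × 38% = 7.6%.
Total: 37% + 25% + 23.94% + 7.6% = 93.54%.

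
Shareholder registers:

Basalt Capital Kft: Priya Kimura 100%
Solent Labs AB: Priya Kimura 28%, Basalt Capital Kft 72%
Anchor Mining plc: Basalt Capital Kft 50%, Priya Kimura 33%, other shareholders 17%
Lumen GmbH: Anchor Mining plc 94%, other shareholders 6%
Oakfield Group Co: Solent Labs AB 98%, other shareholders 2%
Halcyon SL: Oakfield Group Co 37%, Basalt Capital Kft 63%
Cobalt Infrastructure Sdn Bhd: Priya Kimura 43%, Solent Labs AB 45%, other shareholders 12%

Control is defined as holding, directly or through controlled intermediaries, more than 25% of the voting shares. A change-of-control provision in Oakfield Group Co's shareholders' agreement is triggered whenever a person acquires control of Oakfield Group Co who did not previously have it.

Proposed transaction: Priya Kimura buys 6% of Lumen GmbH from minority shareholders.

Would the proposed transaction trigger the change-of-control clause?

No

The purchase changes only Priya's holdings, so Priya is the only person who could newly come to control Oakfield.
Priya holds 100% of Basalt, so Priya controls Basalt.
Priya and Basalt together hold 28% + 72% = 100% of Solent, so Priya controls Solent.
Solent holds 98% of Oakfield, so Priya controls Oakfield.
So Priya already controls Oakfield before the transaction.
After the purchase, Priya holds 6% of Lumen directly.
Priya controlled Oakfield already, so this is not a new person acquiring control; every other person's position is unchanged or reduced.
No new person acquires control, so the clause is not triggered.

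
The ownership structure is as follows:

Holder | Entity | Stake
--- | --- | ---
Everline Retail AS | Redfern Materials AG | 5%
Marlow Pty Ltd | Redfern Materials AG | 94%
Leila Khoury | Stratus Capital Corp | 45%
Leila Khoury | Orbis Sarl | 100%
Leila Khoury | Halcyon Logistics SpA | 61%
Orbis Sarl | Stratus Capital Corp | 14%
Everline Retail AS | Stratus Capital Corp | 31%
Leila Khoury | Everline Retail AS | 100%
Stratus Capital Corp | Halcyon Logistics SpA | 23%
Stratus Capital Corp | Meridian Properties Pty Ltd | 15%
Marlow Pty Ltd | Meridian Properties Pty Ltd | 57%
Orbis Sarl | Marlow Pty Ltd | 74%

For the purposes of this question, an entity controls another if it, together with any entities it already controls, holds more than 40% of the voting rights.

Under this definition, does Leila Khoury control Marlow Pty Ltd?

Leila holds 100% of Orbis, so Leila controls Orbis.
Orbis holds 74% of Marlow, so Leila controls Marlow.

Yes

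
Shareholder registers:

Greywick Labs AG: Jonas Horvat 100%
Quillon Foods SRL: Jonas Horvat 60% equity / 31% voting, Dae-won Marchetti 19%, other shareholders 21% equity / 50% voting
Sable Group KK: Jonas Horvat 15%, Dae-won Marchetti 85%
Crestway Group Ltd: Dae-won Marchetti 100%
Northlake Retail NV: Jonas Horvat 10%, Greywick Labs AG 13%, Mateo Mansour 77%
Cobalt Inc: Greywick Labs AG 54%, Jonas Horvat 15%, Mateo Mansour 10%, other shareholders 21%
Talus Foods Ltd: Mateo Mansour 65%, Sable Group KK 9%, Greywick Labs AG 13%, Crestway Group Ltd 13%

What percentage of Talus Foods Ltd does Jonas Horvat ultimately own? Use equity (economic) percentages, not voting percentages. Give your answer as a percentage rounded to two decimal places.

Jonas reaches Talus along 2 paths.
Via Sable: 15% × 9% = 1.35%.
Via Greywick: 100% × 13% = 13%.
Total: 1.35% + 13% = 14.35%.

14.35%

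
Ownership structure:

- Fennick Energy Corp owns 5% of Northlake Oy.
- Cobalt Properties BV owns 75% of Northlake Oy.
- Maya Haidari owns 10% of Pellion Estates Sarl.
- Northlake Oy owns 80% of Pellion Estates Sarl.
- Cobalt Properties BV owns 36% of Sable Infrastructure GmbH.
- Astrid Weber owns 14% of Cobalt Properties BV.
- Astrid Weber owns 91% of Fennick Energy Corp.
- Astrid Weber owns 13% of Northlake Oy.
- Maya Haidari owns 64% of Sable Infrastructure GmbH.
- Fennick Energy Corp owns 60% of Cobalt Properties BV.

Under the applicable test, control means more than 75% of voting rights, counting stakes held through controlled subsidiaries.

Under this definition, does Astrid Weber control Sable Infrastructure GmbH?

Astrid holds 91% of Fennick, so Astrid controls Fennick.
Neither Astrid nor any entity Astrid controls holds any voting interest in Sable.
So Astrid does not control Sable.

No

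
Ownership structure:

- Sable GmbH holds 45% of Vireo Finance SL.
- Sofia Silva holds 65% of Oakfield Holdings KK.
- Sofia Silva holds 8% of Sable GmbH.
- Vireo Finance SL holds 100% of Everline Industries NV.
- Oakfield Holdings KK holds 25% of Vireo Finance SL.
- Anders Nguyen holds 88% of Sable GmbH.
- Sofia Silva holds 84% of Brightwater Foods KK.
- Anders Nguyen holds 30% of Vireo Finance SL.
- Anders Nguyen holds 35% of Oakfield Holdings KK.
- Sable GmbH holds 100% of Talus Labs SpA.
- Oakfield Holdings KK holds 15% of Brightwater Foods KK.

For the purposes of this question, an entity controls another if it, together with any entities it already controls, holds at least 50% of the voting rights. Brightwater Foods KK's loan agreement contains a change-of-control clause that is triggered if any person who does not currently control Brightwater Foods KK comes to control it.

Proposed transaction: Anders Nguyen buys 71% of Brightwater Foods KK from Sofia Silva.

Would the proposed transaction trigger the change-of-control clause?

The purchase adds only to Anders's holdings (Sofia's stake shrinks), so Anders is the only person who could newly come to control Brightwater.
Anders holds 88% of Sable, so Anders controls Sable.
Anders and Sable together hold 30% + 45% = 75% of Vireo, so Anders controls Vireo.
Sable holds 100% of Talus, so Anders controls Talus.
Vireo holds 100% of Everline, so Anders controls Everline.
Neither Anders nor any entity Anders controls holds any voting interest in Brightwater.
So before the transaction, Anders does not control Brightwater.
After the purchase, Anders holds 71% of Brightwater directly, and Sofia's stake falls to 13%.
Anders holds 71% of Brightwater, so Anders controls Brightwater.
Anders did not control Brightwater before and does after, so the clause is triggered.

Yes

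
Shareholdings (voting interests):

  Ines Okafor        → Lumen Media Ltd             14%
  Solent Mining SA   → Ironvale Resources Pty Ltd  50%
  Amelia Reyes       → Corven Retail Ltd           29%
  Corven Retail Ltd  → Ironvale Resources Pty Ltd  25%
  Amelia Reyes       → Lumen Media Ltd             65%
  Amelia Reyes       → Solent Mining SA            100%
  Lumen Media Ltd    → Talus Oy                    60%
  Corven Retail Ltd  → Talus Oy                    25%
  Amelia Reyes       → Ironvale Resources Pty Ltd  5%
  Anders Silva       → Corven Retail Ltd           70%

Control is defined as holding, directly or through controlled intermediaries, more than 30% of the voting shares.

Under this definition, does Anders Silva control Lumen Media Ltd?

No

Anders holds 70% of Corven, so Anders controls Corven.
Neither Anders nor any entity Anders controls holds any voting interest in Lumen.
So Anders does not control Lumen.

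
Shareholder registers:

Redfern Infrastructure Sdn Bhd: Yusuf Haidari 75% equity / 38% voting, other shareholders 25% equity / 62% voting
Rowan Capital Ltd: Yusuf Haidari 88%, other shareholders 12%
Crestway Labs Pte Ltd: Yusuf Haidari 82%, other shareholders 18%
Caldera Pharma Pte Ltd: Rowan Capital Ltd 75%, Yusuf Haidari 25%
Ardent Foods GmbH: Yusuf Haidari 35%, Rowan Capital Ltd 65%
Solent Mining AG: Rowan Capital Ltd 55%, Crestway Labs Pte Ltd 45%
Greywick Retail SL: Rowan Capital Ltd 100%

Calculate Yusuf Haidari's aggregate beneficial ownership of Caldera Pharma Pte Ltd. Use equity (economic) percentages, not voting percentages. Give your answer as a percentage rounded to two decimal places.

Yusuf reaches Caldera along 2 paths.
Via Rowan: 88% × 75% = 66%.
Direct stake: 25% = 25%.
Total: 66% + 25% = 91%.
Rounded: 91.00%.

91.00%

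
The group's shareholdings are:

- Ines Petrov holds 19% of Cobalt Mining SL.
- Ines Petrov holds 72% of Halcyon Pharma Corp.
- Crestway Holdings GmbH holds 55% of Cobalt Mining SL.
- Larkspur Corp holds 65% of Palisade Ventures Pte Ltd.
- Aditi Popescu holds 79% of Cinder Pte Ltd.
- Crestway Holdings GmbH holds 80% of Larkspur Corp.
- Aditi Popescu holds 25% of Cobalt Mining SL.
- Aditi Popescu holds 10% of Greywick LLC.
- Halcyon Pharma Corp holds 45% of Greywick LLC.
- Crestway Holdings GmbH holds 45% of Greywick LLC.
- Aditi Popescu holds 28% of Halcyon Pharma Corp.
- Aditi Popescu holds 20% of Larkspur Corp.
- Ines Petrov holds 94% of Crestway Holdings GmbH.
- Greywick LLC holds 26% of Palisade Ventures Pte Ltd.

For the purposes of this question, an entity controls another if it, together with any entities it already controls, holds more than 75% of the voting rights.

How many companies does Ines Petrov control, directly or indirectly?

Ines holds 94% of Crestway, so Ines controls Crestway.
Crestway holds 80% of Larkspur, so Ines controls Larkspur.
No other company's threshold is met.
Ines controls 2 companies.

2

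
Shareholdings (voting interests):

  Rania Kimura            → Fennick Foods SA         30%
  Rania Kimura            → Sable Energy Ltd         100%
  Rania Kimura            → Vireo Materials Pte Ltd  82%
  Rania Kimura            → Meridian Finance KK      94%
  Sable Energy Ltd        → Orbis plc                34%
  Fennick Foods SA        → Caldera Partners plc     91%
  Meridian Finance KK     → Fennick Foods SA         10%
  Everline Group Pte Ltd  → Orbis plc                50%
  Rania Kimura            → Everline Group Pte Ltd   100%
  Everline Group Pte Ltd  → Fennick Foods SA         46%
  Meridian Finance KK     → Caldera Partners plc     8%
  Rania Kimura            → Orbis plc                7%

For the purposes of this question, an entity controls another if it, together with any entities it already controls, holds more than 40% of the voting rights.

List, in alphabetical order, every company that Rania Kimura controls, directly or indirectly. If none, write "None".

Rania holds 94% of Meridian, so Rania controls Meridian.
Rania holds 100% of Everline, so Rania controls Everline.
Rania holds 100% of Sable, so Rania controls Sable.
Rania and Meridian and Everline together hold 30% + 10% + 46% = 86% of Fennick, so Rania controls Fennick.
Rania and Everline and Sable together hold 7% + 50% + 34% = 91% of Orbis, so Rania controls Orbis.
Rania holds 82% of Vireo, so Rania controls Vireo.
Fennick and Meridian together hold 91% + 8% = 99% of Caldera, so Rania controls Caldera.

Caldera Partners plc, Everline Group Pte Ltd, Fennick Foods SA, Meridian Finance KK, Orbis plc, Sable Energy Ltd, Vireo Materials Pte Ltd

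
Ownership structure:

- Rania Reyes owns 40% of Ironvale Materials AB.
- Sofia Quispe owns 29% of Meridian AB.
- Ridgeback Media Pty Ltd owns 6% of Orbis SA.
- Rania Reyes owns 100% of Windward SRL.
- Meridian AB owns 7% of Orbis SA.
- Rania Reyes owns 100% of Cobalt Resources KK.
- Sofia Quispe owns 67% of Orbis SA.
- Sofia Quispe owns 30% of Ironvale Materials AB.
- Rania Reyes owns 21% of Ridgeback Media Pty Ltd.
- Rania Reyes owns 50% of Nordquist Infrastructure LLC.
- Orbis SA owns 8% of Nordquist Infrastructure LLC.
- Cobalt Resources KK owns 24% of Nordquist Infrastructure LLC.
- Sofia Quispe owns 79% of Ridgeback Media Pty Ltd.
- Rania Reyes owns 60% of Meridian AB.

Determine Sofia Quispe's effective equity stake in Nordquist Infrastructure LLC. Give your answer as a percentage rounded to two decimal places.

5.90%

Sofia reaches Nordquist along 3 paths.
Via Ridgeback → Orbis: 79% × 6% × 8% = 0.3792%.
Via Meridian → Orbis: 29% × 7% × 8% = 0.1624%.
Via Orbis: 67% × 8% = 5.36%.
Total: 0.3792% + 0.1624% + 5.36% = 5.9016%.
Rounded: 5.90%.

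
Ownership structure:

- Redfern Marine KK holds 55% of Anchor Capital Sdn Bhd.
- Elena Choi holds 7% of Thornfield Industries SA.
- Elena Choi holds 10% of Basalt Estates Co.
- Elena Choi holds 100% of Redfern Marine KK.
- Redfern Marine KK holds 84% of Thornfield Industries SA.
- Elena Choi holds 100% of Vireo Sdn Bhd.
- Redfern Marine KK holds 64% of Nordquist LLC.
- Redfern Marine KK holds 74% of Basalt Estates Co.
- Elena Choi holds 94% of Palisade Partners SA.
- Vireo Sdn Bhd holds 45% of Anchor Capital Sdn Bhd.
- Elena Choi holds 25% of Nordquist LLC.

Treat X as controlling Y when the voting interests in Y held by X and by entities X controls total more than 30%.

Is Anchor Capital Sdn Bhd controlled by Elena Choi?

Elena holds 100% of Vireo, so Elena controls Vireo.
Elena holds 100% of Redfern, so Elena controls Redfern.
Redfern and Vireo together hold 55% + 45% = 100% of Anchor, so Elena controls Anchor.

Yes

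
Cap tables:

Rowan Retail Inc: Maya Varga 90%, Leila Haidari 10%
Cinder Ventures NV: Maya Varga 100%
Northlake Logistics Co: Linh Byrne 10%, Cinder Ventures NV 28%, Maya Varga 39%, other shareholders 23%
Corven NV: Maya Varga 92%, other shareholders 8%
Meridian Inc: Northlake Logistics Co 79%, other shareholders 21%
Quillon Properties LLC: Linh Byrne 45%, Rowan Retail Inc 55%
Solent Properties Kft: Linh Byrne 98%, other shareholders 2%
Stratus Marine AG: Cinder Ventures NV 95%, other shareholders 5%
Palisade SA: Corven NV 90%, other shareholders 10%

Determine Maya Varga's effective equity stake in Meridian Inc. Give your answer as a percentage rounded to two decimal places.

Maya reaches Meridian along 2 paths.
Via Cinder → Northlake: 100% × 28% × 79% = 22.12%.
Via Northlake: 39% × 79% = 30.81%.
Total: 22.12% + 30.81% = 52.93%.

52.93%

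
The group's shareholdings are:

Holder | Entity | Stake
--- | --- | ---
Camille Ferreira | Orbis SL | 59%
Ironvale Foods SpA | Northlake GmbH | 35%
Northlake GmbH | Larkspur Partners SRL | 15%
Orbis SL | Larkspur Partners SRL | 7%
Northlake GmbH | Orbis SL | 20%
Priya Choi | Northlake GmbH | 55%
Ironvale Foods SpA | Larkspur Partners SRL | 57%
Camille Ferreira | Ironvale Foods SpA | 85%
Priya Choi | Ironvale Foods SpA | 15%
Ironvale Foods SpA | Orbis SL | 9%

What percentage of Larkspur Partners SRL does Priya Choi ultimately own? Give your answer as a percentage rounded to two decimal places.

18.53%

Priya reaches Larkspur along 6 paths.
Via Ironvale: 15% × 57% = 8.55%.
Via Ironvale → Orbis: 15% × 9% × 7% = 0.0945%.
Via Northlake → Orbis: 55% × 20% × 7% = 0.77%.
Via Ironvale → Northlake → Orbis: 15% × 35% × 20% × 7% = 0.0735%.
Via Northlake: 55% × 15% = 8.25%.
Via Ironvale → Northlake: 15% × 35% × 15% = 0.7875%.
Total: 8.55% + 0.0945% + 0.77% + 0.0735% + 8.25% + 0.7875% = 18.5255%.
Rounded: 18.53%.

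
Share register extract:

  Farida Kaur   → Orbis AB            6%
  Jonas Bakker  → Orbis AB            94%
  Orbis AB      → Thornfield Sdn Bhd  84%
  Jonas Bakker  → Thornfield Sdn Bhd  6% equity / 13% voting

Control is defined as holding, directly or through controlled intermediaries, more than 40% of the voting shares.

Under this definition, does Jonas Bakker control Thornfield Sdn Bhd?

Jonas holds 94% of Orbis, so Jonas controls Orbis.
Orbis and Jonas together hold 84% + 13% = 97% of Thornfield, so Jonas controls Thornfield.

Yes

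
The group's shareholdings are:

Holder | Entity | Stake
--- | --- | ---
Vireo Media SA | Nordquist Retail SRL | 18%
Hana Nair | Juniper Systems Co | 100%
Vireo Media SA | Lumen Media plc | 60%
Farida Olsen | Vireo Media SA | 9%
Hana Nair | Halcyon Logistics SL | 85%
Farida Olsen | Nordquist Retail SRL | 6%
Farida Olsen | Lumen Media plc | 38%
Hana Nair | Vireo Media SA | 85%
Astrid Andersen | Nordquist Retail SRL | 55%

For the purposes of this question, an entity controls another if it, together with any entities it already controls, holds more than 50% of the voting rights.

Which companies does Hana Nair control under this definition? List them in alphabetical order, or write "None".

Hana holds 85% of Vireo, so Hana controls Vireo.
Hana holds 85% of Halcyon, so Hana controls Halcyon.
Vireo holds 60% of Lumen, so Hana controls Lumen.
Hana holds 100% of Juniper, so Hana controls Juniper.
No other company's threshold is met.

Halcyon Logistics SL, Juniper Systems Co, Lumen Media plc, Vireo Media SA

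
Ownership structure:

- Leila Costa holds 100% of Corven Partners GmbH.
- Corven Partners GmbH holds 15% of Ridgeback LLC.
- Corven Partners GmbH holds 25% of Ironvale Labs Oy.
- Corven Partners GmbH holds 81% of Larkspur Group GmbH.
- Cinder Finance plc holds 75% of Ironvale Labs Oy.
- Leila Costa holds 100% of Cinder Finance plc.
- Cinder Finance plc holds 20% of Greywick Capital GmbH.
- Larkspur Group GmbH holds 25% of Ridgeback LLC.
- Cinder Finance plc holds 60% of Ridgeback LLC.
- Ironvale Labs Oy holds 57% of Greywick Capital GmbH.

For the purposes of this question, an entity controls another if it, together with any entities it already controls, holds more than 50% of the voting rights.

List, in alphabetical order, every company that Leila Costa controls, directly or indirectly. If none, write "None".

Leila holds 100% of Cinder, so Leila controls Cinder.
Leila holds 100% of Corven, so Leila controls Corven.
Corven holds 81% of Larkspur, so Leila controls Larkspur.
Corven and Cinder together hold 25% + 75% = 100% of Ironvale, so Leila controls Ironvale.
Ironvale and Cinder together hold 57% + 20% = 77% of Greywick, so Leila controls Greywick.
Corven and Cinder and Larkspur together hold 15% + 60% + 25% = 100% of Ridgeback, so Leila controls Ridgeback.

Cinder Finance plc, Corven Partners GmbH, Greywick Capital GmbH, Ironvale Labs Oy, Larkspur Group GmbH, Ridgeback LLC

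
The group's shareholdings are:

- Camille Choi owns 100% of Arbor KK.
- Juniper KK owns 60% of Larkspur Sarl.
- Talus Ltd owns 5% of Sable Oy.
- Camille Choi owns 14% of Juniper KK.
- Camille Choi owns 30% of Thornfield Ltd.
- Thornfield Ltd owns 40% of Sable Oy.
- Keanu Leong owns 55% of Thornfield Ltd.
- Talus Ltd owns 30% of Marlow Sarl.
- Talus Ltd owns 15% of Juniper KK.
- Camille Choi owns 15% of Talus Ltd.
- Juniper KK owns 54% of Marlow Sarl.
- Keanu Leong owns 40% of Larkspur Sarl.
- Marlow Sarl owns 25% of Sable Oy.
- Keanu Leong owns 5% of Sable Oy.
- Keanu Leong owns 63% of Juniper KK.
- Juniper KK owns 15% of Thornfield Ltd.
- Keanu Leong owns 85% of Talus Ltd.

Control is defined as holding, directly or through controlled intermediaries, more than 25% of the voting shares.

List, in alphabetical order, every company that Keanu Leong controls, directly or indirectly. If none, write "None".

Juniper KK, Larkspur Sarl, Marlow Sarl, Sable Oy, Talus Ltd, Thornfield Ltd

Keanu holds 85% of Talus, so Keanu controls Talus.
Talus and Keanu together hold 15% + 63% = 78% of Juniper, so Keanu controls Juniper.
Juniper and Talus together hold 54% + 30% = 84% of Marlow, so Keanu controls Marlow.
Keanu and Juniper together hold 55% + 15% = 70% of Thornfield, so Keanu controls Thornfield.
Talus and Marlow and Thornfield and Keanu together hold 5% + 25% + 40% + 5% = 75% of Sable, so Keanu controls Sable.
Juniper and Keanu together hold 60% + 40% = 100% of Larkspur, so Keanu controls Larkspur.
No other company's threshold is met.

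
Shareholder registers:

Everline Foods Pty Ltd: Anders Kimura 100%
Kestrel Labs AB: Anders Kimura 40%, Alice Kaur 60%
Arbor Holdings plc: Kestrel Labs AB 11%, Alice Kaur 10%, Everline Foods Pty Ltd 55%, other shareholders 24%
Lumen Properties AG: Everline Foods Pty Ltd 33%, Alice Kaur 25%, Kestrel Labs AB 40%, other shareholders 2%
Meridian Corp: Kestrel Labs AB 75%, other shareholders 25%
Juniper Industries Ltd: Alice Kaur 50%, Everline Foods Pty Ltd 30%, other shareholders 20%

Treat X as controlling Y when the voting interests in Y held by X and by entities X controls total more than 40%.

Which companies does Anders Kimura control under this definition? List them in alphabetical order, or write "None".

Arbor Holdings plc, Everline Foods Pty Ltd

Anders holds 100% of Everline, so Anders controls Everline.
Everline holds 55% of Arbor, so Anders controls Arbor.
No other company's threshold is met.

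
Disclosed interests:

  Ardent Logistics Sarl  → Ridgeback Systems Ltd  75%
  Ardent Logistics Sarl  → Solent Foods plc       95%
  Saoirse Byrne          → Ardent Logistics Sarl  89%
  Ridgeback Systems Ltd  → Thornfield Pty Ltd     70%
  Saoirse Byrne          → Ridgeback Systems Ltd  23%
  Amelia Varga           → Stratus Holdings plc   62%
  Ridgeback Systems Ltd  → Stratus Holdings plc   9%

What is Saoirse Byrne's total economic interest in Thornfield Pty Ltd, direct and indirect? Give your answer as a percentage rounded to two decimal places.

Saoirse reaches Thornfield along 2 paths.
Via Ridgeback: 23% × 70% = 16.1%.
Via Ardent → Ridgeback: 89% × 75% × 70% = 46.725%.
Total: 16.1% + 46.725% = 62.825%.
Rounded: 62.83%.

62.83%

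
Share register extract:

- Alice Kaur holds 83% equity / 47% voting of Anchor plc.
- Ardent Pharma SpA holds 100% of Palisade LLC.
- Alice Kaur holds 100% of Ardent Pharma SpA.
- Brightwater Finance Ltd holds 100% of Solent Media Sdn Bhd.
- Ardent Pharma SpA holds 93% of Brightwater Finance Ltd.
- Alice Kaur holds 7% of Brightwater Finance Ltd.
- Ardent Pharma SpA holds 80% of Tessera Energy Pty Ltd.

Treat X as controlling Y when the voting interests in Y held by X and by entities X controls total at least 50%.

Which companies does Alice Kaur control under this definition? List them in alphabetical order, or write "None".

Ardent Pharma SpA, Brightwater Finance Ltd, Palisade LLC, Solent Media Sdn Bhd, Tessera Energy Pty Ltd

Alice holds 100% of Ardent, so Alice controls Ardent.
Ardent holds 80% of Tessera, so Alice controls Tessera.
Ardent holds 100% of Palisade, so Alice controls Palisade.
Ardent and Alice together hold 93% + 7% = 100% of Brightwater, so Alice controls Brightwater.
Brightwater holds 100% of Solent, so Alice controls Solent.
No other company's threshold is met.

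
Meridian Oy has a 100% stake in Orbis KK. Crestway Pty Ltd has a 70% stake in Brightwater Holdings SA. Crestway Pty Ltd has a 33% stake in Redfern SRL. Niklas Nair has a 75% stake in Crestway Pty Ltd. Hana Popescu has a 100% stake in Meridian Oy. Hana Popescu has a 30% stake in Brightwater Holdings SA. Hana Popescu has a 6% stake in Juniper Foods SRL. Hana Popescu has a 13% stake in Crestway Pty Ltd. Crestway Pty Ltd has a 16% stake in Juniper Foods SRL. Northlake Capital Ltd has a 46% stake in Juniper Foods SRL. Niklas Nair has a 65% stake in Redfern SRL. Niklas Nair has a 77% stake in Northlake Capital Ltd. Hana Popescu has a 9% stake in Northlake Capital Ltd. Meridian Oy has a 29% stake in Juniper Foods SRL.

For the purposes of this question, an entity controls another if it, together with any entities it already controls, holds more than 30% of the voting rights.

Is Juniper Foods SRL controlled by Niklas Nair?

Yes

Niklas holds 75% of Crestway, so Niklas controls Crestway.
Niklas holds 77% of Northlake, so Niklas controls Northlake.
Northlake and Crestway together hold 46% + 16% = 62% of Juniper, so Niklas controls Juniper.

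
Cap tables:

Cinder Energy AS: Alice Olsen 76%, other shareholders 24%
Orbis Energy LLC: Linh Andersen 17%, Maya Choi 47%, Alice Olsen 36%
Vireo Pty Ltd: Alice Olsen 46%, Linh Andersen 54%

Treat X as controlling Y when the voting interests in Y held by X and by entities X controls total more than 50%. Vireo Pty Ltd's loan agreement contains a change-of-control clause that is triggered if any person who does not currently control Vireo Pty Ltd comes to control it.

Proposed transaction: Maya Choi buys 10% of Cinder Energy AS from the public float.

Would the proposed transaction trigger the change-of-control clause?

The purchase changes only Maya's holdings, so Maya is the only person who could newly come to control Vireo.
Maya's largest direct stake is 47% in Orbis, which does not meet the threshold, so Maya controls no company.
Neither Maya nor any entity Maya controls holds any voting interest in Vireo.
So before the transaction, Maya does not control Vireo.
After the purchase, Maya holds 10% of Cinder directly.
Maya's side now holds 10% of Cinder, not > 50%, so Maya still does not control Cinder.
After the transaction, neither Maya nor any entity Maya controls holds a voting interest in Vireo, so Maya still does not control it.
No new person acquires control, so the clause is not triggered.

No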